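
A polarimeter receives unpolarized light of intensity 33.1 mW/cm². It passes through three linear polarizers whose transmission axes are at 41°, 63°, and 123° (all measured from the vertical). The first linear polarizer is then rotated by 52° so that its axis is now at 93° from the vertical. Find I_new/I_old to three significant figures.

Before rotation:
Unpolarized light through the first polarizer → I₁ = ½ I₀, now polarized at 41°.
I₂ = I₁ cos²(63° − 41°) = 0.5 I₀ · cos²(22°) = 0.4298 I₀.
I₃ = I₂ cos²(123° − 63°) = 0.4298 I₀ · cos²(60°) = 0.1075 I₀.
After rotation:
Unpolarized light through the first polarizer → I₁ = ½ I₀, now polarized at 93°.
I₂ = I₁ cos²(63° − 93°) = 0.5 I₀ · cos²(30°) = 0.375 I₀.
I₃ = I₂ cos²(123° − 63°) = 0.375 I₀ · cos²(60°) = 0.09375 I₀.
Ratio = 0.09375 / 0.1075 = 0.8724.

I_new/I_old ≈ 0.872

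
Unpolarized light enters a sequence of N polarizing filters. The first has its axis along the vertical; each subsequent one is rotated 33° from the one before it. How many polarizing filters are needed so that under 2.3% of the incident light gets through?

First polarizer halves the unpolarized light: factor 1/2.
Each further stage multiplies by cos²(33°) = 0.7034.
After N polarizers: T = 0.5·0.7034^(N−1). Require T < 0.023 ⇒ N−1 > ln(0.023/0.5)/ln(0.7034) = 8.75, so N−1 ≥ 9 and N = 10.
Check: N=10 gives T = 0.02107 < 0.023; N=9 gives T = 0.02995.

N = 10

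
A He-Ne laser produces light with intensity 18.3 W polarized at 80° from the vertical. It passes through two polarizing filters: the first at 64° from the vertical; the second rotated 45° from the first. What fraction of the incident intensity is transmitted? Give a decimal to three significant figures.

I₁ = 18.3 W · cos²(16°) = 16.91 W.
I₂ = I₁ · cos²(45°) = 16.91 · 0.5 = 8.455 W.
Transmitted fraction = 0.462.

I/I₀ ≈ 0.462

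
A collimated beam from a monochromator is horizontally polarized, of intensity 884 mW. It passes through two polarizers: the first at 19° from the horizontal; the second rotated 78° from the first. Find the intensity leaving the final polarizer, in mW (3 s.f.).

By Malus's law, I₁ = 884 mW · cos²(19°) = 790.3 mW.
I₂ = I₁ · cos²(78°) = 790.3 · 0.04323 = 34.16 mW.

I ≈ 34.2 mW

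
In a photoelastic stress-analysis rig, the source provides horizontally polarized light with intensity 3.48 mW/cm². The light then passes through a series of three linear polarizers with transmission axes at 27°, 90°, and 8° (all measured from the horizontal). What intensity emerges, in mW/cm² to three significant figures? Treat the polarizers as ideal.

I ≈ 0.0110 mW/cm²

I₁ = 3.48 mW/cm² · cos²(27°) = 2.763 mW/cm².
I₂ = I₁ · cos²(63°) = 2.763 · 0.2061 = 0.5694 mW/cm².
I₃ = I₂ · cos²(82°) = 0.5694 · 0.01937 = 0.01103 mW/cm².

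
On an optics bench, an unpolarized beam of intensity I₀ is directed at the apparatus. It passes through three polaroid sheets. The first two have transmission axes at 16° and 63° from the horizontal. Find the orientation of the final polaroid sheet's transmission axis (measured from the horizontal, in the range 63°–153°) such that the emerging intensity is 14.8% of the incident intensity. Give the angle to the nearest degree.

θ ≈ 100°

Unpolarized light through the first polarizer → I₁ = ½ I₀, now polarized at 16°.
I₂ = I₁ cos²(63° − 16°) = 0.5 I₀ · cos²(47°) = 0.2326 I₀.
Need I₃/I₀ = 0.148, so cos²(θ − 63°) = 0.148 / 0.2326 = 0.6364.
θ − 63° = arccos(√0.6364) = 37.1°, giving θ ≈ 63 + 37.1 = 100.1°.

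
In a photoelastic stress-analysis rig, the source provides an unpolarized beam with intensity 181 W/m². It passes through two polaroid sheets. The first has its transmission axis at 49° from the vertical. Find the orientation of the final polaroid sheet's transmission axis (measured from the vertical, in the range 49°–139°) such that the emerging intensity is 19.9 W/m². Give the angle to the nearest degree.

Unpolarized light through the first polarizer → I₁ = ½ I₀, now polarized at 49°.
Target fraction: 19.9 / 181 W/m² = 0.1099 of I₀.
Need I₂/I₀ = 0.1099, so cos²(θ − 49°) = 0.1099 / 0.5 = 0.2199.
θ − 49° = arccos(√0.2199) = 62.0°, giving θ ≈ 49 + 62.0 = 111.0°.

θ ≈ 111°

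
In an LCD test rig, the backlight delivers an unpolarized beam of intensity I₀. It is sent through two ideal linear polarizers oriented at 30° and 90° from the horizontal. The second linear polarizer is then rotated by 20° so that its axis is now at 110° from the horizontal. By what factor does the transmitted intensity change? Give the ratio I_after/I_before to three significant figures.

Before rotation:
Unpolarized light through the first polarizer → I₁ = ½ I₀, now polarized at 30°.
I₂ = I₁ cos²(90° − 30°) = 0.5 I₀ · cos²(60°) = 0.125 I₀.
After rotation:
Unpolarized light through the first polarizer → I₁ = ½ I₀, now polarized at 30°.
I₂ = I₁ cos²(110° − 30°) = 0.5 I₀ · cos²(80°) = 0.01508 I₀.
Ratio = 0.01508 / 0.125 = 0.1206.

I_new/I_old ≈ 0.121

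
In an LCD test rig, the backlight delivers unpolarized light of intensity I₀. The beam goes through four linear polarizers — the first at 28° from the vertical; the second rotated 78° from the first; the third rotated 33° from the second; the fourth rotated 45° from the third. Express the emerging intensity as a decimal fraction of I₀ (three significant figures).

Unpolarized light through the first polarizer → I₁ = ½ I₀, now polarized at 28°.
I₂ = I₁ cos²(78°) = 0.5 · 0.04323 I₀ = 0.02161 I₀.
I₃ = I₂ cos²(33°) = 0.02161 · 0.7034 I₀ = 0.0152 I₀.
I₄ = I₃ cos²(45°) = 0.0152 · 0.5 I₀ = 0.007601 I₀.
Transmitted fraction = 0.007601.

≈ 0.00760 I₀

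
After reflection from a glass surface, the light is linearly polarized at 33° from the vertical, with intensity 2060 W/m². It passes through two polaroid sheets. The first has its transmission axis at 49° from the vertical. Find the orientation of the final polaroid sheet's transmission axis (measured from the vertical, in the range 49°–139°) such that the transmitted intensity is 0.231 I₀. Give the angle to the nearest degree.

θ ≈ 109°

I₁ = I₀ cos²(49° − 33°) = I₀ cos²(16°) = 0.924 I₀.
Need I₂/I₀ = 0.231, so cos²(θ − 49°) = 0.231 / 0.924 = 0.25.
θ − 49° = arccos(√0.25) = 60.0°, giving θ ≈ 49 + 60.0 = 109.0°.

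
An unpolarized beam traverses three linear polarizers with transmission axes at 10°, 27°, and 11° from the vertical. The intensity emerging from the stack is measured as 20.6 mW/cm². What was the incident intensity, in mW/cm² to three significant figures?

I₀ ≈ 48.8 mW/cm²

Unpolarized light through the first polarizer → I₁ = ½ I₀, now polarized at 10°.
I₂ = I₁ cos²(27° − 10°) = 0.5 I₀ · cos²(17°) = 0.4573 I₀.
I₃ = I₂ cos²(11° − 27°) = 0.4573 I₀ · cos²(16°) = 0.4225 I₀.
So 20.6 mW/cm² = 0.4225 I₀, giving I₀ = 20.6/0.4225 = 48.76 mW/cm².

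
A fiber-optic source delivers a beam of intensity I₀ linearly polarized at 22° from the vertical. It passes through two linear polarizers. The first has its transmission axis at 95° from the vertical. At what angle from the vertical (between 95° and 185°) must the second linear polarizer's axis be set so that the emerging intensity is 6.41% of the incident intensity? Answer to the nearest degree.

θ ≈ 125°

By Malus's law, I₁ = I₀ cos²(95° − 22°) = I₀ cos²(73°) = 0.08548 I₀.
Need I₂/I₀ = 0.0641, so cos²(θ − 95°) = 0.0641 / 0.08548 = 0.7499.
θ − 95° = arccos(√0.7499) = 30.0°, giving θ ≈ 95 + 30.0 = 125.0°.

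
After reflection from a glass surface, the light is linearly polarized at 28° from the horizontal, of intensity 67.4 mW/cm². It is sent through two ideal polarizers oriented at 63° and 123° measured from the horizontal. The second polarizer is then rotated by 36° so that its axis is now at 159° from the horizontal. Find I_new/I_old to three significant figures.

Before rotation:
By Malus's law, I₁ = I₀ cos²(63° − 28°) = I₀ cos²(35°) = 0.671 I₀.
I₂ = I₁ cos²(123° − 63°) = 0.671 I₀ · cos²(60°) = 0.1678 I₀.
After rotation:
I₁ = I₀ cos²(63° − 28°) = I₀ cos²(35°) = 0.671 I₀.
Angle between axes 1 and 2: 84°. I₂ = 0.671 I₀ · cos²(84°) = 0.007332 I₀.
Ratio = 0.007332 / 0.1678 = 0.0437.

I_new/I_old ≈ 0.0437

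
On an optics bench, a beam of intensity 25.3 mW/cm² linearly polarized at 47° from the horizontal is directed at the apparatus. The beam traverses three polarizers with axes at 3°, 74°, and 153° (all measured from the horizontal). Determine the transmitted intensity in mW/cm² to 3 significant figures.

I ≈ 0.0505 mW/cm²

I₁ = 25.3 mW/cm² · cos²(44°) = 13.09 mW/cm².
I₂ = I₁ · cos²(71°) = 13.09 · 0.106 = 1.388 mW/cm².
I₃ = I₂ · cos²(79°) = 1.388 · 0.03641 = 0.05052 mW/cm².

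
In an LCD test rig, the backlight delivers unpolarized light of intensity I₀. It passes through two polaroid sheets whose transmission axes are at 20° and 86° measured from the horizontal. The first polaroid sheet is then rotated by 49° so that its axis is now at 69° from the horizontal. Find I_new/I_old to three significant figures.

I_new/I_old ≈ 5.53

Before rotation:
Unpolarized light through the first polarizer → I₁ = ½ I₀, now polarized at 20°.
I₂ = I₁ cos²(86° − 20°) = 0.5 I₀ · cos²(66°) = 0.08272 I₀.
After rotation:
Unpolarized light through the first polarizer → I₁ = ½ I₀, now polarized at 69°.
I₂ = I₁ cos²(86° − 69°) = 0.5 I₀ · cos²(17°) = 0.4573 I₀.
Ratio = 0.4573 / 0.08272 = 5.528.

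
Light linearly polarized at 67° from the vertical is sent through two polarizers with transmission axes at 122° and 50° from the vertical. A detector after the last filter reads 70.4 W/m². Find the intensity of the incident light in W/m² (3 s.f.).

I₁ = I₀ cos²(122° − 67°) = I₀ cos²(55°) = 0.329 I₀.
I₂ = I₁ cos²(50° − 122°) = 0.329 I₀ · cos²(72°) = 0.03142 I₀.
So 70.4 W/m² = 0.03142 I₀, giving I₀ = 70.4/0.03142 = 2241 W/m².

I₀ ≈ 2240 W/m²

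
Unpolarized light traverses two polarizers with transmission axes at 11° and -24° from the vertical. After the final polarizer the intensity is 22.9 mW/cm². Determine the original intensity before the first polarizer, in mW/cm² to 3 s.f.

Unpolarized light through the first polarizer → I₁ = ½ I₀, now polarized at 11°.
I₂ = I₁ cos²(-24° − 11°) = 0.5 I₀ · cos²(35°) = 0.3355 I₀.
So 22.9 mW/cm² = 0.3355 I₀, giving I₀ = 22.9/0.3355 = 68.26 mW/cm².

I₀ ≈ 68.3 mW/cm²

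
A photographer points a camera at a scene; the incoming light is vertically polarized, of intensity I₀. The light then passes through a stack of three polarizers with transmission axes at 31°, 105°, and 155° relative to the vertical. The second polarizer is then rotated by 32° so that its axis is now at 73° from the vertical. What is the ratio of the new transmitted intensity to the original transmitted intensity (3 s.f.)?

I_new/I_old ≈ 0.341

Before rotation:
By Malus's law, I₁ = I₀ cos²(31° − 0°) = I₀ cos²(31°) = 0.7347 I₀.
I₂ = I₁ cos²(105° − 31°) = 0.7347 I₀ · cos²(74°) = 0.05582 I₀.
I₃ = I₂ cos²(155° − 105°) = 0.05582 I₀ · cos²(50°) = 0.02306 I₀.
After rotation:
I₁ = I₀ cos²(31° − 0°) = I₀ cos²(31°) = 0.7347 I₀.
I₂ = I₁ cos²(73° − 31°) = 0.7347 I₀ · cos²(42°) = 0.4058 I₀.
I₃ = I₂ cos²(155° − 73°) = 0.4058 I₀ · cos²(82°) = 0.007859 I₀.
Ratio = 0.007859 / 0.02306 = 0.3408.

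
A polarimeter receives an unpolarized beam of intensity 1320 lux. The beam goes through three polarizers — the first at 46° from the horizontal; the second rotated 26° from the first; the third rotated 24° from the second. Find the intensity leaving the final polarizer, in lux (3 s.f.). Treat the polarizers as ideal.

Unpolarized light through the first polarizer → I₁ = 1320 lux/2 = 660 lux, polarized at 46°.
I₂ = I₁ · cos²(26°) = 660 · 0.8078 = 533.2 lux.
I₃ = I₂ · cos²(24°) = 533.2 · 0.8346 = 445 lux.

I ≈ 445 lux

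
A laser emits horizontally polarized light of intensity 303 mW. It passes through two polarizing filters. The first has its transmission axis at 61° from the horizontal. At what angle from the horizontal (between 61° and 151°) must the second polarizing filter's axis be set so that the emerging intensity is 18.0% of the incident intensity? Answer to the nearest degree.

I₁ = I₀ cos²(61° − 0°) = I₀ cos²(61°) = 0.235 I₀.
Need I₂/I₀ = 0.18, so cos²(θ − 61°) = 0.18 / 0.235 = 0.7658.
θ − 61° = arccos(√0.7658) = 28.9°, giving θ ≈ 61 + 28.9 = 89.9°.

θ ≈ 90°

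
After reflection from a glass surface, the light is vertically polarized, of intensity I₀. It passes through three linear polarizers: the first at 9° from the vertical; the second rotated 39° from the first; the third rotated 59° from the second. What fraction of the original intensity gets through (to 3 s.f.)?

I₁ = I₀ cos²(9° − 0°) = I₀ cos²(9°) = 0.9755 I₀.
I₂ = I₁ cos²(39°) = 0.9755 · 0.604 I₀ = 0.5892 I₀.
I₃ = I₂ cos²(59°) = 0.5892 · 0.2653 I₀ = 0.1563 I₀.
Transmitted fraction = 0.1563.

≈ 0.156 I₀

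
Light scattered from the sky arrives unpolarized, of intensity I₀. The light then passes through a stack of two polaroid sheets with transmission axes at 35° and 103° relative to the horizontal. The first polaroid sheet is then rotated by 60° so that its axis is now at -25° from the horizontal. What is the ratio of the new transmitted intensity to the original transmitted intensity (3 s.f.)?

I_new/I_old ≈ 2.70

Before rotation:
Unpolarized light through the first polarizer → I₁ = ½ I₀, now polarized at 35°.
I₂ = I₁ cos²(103° − 35°) = 0.5 I₀ · cos²(68°) = 0.07017 I₀.
After rotation:
Unpolarized light through the first polarizer → I₁ = ½ I₀, now polarized at -25°.
Angle between axes 1 and 2: 52°. I₂ = 0.5 I₀ · cos²(52°) = 0.1895 I₀.
Ratio = 0.1895 / 0.07017 = 2.701.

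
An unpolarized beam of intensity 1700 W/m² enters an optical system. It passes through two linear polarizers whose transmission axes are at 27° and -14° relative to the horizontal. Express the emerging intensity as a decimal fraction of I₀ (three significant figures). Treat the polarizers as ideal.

Unpolarized light through the first polarizer → I₁ = 1700 W/m²/2 = 850 W/m², polarized at 27°.
I₂ = I₁ · cos²(41°) = 850 · 0.5696 = 484.1 W/m².
Transmitted fraction = 0.2848.

I/I₀ ≈ 0.285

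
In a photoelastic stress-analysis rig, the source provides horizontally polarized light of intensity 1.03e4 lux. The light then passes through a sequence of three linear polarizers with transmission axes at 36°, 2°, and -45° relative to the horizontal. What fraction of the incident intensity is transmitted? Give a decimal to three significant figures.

I/I₀ ≈ 0.209

I₁ = 1.03e4 lux · cos²(36°) = 6741 lux.
I₂ = I₁ · cos²(34°) = 6741 · 0.6873 = 4633 lux.
I₃ = I₂ · cos²(47°) = 4633 · 0.4651 = 2155 lux.
Transmitted fraction = 0.2092.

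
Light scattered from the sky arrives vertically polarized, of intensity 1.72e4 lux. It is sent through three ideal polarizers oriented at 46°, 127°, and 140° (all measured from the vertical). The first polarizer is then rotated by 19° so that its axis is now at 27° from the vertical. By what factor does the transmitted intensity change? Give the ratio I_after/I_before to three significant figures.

I_new/I_old ≈ 2.03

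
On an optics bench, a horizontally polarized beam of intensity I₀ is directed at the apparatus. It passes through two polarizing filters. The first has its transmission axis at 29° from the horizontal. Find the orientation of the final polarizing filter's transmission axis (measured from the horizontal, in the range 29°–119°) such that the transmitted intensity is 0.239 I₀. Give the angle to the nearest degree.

By Malus's law, I₁ = I₀ cos²(29° − 0°) = I₀ cos²(29°) = 0.765 I₀.
Need I₂/I₀ = 0.239, so cos²(θ − 29°) = 0.239 / 0.765 = 0.3124.
θ − 29° = arccos(√0.3124) = 56.0°, giving θ ≈ 29 + 56.0 = 85.0°.

θ ≈ 85°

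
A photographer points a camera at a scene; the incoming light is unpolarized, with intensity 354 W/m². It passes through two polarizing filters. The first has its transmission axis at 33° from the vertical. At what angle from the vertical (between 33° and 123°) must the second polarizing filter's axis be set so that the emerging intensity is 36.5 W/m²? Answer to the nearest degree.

θ ≈ 96°

Unpolarized light through the first polarizer → I₁ = ½ I₀, now polarized at 33°.
Target fraction: 36.5 / 354 W/m² = 0.1031 of I₀.
Need I₂/I₀ = 0.1031, so cos²(θ − 33°) = 0.1031 / 0.5 = 0.2062.
θ − 33° = arccos(√0.2062) = 63.0°, giving θ ≈ 33 + 63.0 = 96.0°.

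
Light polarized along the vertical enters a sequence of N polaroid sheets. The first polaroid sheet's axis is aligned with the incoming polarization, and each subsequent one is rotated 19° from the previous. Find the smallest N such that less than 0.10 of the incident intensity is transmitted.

First polarizer is aligned with the polarization: full transmission.
Each further stage multiplies by cos²(19°) = 0.894.
After N polarizers: T = 0.894^(N−1). Require T < 0.10 ⇒ N−1 > ln(0.10)/ln(0.894) = 20.55, so N−1 ≥ 21 and N = 22.
Check: N=22 gives T = 0.09509 < 0.10; N=21 gives T = 0.1064.

N = 22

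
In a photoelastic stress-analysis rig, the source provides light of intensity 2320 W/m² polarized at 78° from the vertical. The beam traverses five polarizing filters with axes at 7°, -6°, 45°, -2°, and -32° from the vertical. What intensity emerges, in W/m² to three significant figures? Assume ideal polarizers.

I ≈ 32.3 W/m²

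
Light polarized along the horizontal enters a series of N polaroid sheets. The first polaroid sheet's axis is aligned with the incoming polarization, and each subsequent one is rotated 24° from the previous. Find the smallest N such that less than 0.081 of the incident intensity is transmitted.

First polarizer is aligned with the polarization: full transmission.
Each further stage multiplies by cos²(24°) = 0.8346.
After N polarizers: T = 0.8346^(N−1). Require T < 0.081 ⇒ N−1 > ln(0.081)/ln(0.8346) = 13.90, so N−1 ≥ 14 and N = 15.
Check: N=15 gives T = 0.07951 < 0.081; N=14 gives T = 0.09528.

N = 15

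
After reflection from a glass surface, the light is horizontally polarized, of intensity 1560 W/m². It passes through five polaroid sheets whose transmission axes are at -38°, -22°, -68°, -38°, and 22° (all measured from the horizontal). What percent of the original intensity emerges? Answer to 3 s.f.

By Malus's law, I₁ = 1560 W/m² · cos²(38°) = 968.7 W/m².
I₂ = I₁ · cos²(16°) = 968.7 · 0.924 = 895.1 W/m².
I₃ = I₂ · cos²(46°) = 895.1 · 0.4826 = 431.9 W/m².
I₄ = I₃ · cos²(30°) = 431.9 · 0.75 = 323.9 W/m².
I₅ = I₄ · cos²(60°) = 323.9 · 0.25 = 80.99 W/m².
That is 5.191% of the incident intensity.

≈ 5.19%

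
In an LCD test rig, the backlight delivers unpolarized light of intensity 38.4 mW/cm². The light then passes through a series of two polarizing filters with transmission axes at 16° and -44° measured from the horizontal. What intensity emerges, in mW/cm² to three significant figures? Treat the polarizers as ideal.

Unpolarized light through the first polarizer → I₁ = 38.4 mW/cm²/2 = 19.2 mW/cm², polarized at 16°.
I₂ = I₁ · cos²(60°) = 19.2 · 0.25 = 4.8 mW/cm².

I ≈ 4.80 mW/cm²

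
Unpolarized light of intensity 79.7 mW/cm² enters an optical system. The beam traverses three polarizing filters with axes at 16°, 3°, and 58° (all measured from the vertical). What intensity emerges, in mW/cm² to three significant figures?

I ≈ 12.4 mW/cm²

Unpolarized light through the first polarizer → I₁ = 79.7 mW/cm²/2 = 39.85 mW/cm², polarized at 16°.
I₂ = I₁ · cos²(13°) = 39.85 · 0.9494 = 37.83 mW/cm².
I₃ = I₂ · cos²(55°) = 37.83 · 0.329 = 12.45 mW/cm².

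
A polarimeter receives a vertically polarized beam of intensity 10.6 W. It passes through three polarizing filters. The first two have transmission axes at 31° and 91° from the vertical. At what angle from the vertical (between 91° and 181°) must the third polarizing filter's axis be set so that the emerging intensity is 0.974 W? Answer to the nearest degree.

θ ≈ 136°

I₁ = I₀ cos²(31° − 0°) = I₀ cos²(31°) = 0.7347 I₀.
I₂ = I₁ cos²(91° − 31°) = 0.7347 I₀ · cos²(60°) = 0.1837 I₀.
Target fraction: 0.974 / 10.6 W = 0.09189 of I₀.
Need I₃/I₀ = 0.09189, so cos²(θ − 91°) = 0.09189 / 0.1837 = 0.5002.
θ − 91° = arccos(√0.5002) = 45.0°, giving θ ≈ 91 + 45.0 = 136.0°.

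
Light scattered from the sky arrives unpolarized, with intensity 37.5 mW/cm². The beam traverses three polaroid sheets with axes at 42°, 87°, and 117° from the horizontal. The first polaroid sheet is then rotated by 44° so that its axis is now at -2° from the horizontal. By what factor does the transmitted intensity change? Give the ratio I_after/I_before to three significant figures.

I_new/I_old ≈ 0.000609

Before rotation:
Unpolarized light through the first polarizer → I₁ = ½ I₀, now polarized at 42°.
I₂ = I₁ cos²(87° − 42°) = 0.5 I₀ · cos²(45°) = 0.25 I₀.
I₃ = I₂ cos²(117° − 87°) = 0.25 I₀ · cos²(30°) = 0.1875 I₀.
After rotation:
Unpolarized light through the first polarizer → I₁ = ½ I₀, now polarized at -2°.
I₂ = I₁ cos²(87° + 2°) = 0.5 I₀ · cos²(89°) = 0.0001523 I₀.
I₃ = I₂ cos²(117° − 87°) = 0.0001523 I₀ · cos²(30°) = 0.0001142 I₀.
Ratio = 0.0001142 / 0.1875 = 0.0006092.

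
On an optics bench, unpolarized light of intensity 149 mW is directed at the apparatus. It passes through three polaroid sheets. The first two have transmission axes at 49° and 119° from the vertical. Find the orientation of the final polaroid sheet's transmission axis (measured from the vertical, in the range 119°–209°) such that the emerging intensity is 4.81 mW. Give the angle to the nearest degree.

Unpolarized light through the first polarizer → I₁ = ½ I₀, now polarized at 49°.
I₂ = I₁ cos²(119° − 49°) = 0.5 I₀ · cos²(70°) = 0.05849 I₀.
Target fraction: 4.81 / 149 mW = 0.03228 of I₀.
Need I₃/I₀ = 0.03228, so cos²(θ − 119°) = 0.03228 / 0.05849 = 0.5519.
θ − 119° = arccos(√0.5519) = 42.0°, giving θ ≈ 119 + 42.0 = 161.0°.

θ ≈ 161°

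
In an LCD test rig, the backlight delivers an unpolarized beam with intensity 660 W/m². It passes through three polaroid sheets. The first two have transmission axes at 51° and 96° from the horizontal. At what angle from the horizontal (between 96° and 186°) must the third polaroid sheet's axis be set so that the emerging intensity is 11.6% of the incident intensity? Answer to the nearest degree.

θ ≈ 143°

Unpolarized light through the first polarizer → I₁ = ½ I₀, now polarized at 51°.
I₂ = I₁ cos²(96° − 51°) = 0.5 I₀ · cos²(45°) = 0.25 I₀.
Need I₃/I₀ = 0.116, so cos²(θ − 96°) = 0.116 / 0.25 = 0.464.
θ − 96° = arccos(√0.464) = 47.1°, giving θ ≈ 96 + 47.1 = 143.1°.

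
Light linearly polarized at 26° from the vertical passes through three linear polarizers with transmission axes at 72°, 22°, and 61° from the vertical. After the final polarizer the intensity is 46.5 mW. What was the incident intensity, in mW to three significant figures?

I₀ ≈ 386 mW

I₁ = I₀ cos²(72° − 26°) = I₀ cos²(46°) = 0.4826 I₀.
I₂ = I₁ cos²(22° − 72°) = 0.4826 I₀ · cos²(50°) = 0.1994 I₀.
I₃ = I₂ cos²(61° − 22°) = 0.1994 I₀ · cos²(39°) = 0.1204 I₀.
So 46.5 mW = 0.1204 I₀, giving I₀ = 46.5/0.1204 = 386.2 mW.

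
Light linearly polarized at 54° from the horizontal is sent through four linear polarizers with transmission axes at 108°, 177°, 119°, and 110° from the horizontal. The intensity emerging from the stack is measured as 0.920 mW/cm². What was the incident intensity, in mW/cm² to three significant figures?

I₀ ≈ 75.7 mW/cm²

By Malus's law, I₁ = I₀ cos²(108° − 54°) = I₀ cos²(54°) = 0.3455 I₀.
I₂ = I₁ cos²(177° − 108°) = 0.3455 I₀ · cos²(69°) = 0.04437 I₀.
I₃ = I₂ cos²(119° − 177°) = 0.04437 I₀ · cos²(58°) = 0.01246 I₀.
I₄ = I₃ cos²(110° − 119°) = 0.01246 I₀ · cos²(9°) = 0.01216 I₀.
So 0.920 mW/cm² = 0.01216 I₀, giving I₀ = 0.920/0.01216 = 75.69 mW/cm².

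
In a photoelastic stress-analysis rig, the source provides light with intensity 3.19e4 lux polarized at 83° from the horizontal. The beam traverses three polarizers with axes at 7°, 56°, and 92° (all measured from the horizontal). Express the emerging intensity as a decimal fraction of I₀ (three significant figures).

By Malus's law, I₁ = 3.19e4 lux · cos²(76°) = 1867 lux.
I₂ = I₁ · cos²(49°) = 1867 · 0.4304 = 803.6 lux.
I₃ = I₂ · cos²(36°) = 803.6 · 0.6545 = 525.9 lux.
Transmitted fraction = 0.01649.

I/I₀ ≈ 0.0165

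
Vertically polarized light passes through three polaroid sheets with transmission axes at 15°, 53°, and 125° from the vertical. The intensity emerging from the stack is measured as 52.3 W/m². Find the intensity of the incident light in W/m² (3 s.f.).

I₀ ≈ 945 W/m²

I₁ = I₀ cos²(15° − 0°) = I₀ cos²(15°) = 0.933 I₀.
I₂ = I₁ cos²(53° − 15°) = 0.933 I₀ · cos²(38°) = 0.5794 I₀.
I₃ = I₂ cos²(125° − 53°) = 0.5794 I₀ · cos²(72°) = 0.05532 I₀.
So 52.3 W/m² = 0.05532 I₀, giving I₀ = 52.3/0.05532 = 945.3 W/m².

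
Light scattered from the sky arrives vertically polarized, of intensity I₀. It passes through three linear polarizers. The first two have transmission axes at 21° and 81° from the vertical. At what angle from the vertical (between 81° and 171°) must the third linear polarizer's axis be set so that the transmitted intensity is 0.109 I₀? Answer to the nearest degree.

By Malus's law, I₁ = I₀ cos²(21° − 0°) = I₀ cos²(21°) = 0.8716 I₀.
I₂ = I₁ cos²(81° − 21°) = 0.8716 I₀ · cos²(60°) = 0.2179 I₀.
Need I₃/I₀ = 0.109, so cos²(θ − 81°) = 0.109 / 0.2179 = 0.5002.
θ − 81° = arccos(√0.5002) = 45.0°, giving θ ≈ 81 + 45.0 = 126.0°.

θ ≈ 126°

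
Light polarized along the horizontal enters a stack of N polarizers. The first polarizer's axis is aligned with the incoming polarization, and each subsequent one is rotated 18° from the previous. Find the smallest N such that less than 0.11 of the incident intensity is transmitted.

N = 23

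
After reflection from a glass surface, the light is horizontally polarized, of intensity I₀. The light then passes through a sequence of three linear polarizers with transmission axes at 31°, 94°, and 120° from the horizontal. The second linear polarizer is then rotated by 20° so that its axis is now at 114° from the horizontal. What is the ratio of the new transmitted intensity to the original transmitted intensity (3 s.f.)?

I_new/I_old ≈ 0.0882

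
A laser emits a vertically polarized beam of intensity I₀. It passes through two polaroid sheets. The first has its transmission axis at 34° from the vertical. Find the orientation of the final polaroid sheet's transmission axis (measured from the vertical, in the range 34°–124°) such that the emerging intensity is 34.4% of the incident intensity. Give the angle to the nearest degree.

θ ≈ 79°

I₁ = I₀ cos²(34° − 0°) = I₀ cos²(34°) = 0.6873 I₀.
Need I₂/I₀ = 0.344, so cos²(θ − 34°) = 0.344 / 0.6873 = 0.5005.
θ − 34° = arccos(√0.5005) = 45.0°, giving θ ≈ 34 + 45.0 = 79.0°.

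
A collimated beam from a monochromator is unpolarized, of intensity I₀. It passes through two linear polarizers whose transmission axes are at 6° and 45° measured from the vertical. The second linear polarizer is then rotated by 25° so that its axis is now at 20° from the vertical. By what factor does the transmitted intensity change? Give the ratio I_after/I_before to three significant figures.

Before rotation:
Unpolarized light through the first polarizer → I₁ = ½ I₀, now polarized at 6°.
I₂ = I₁ cos²(45° − 6°) = 0.5 I₀ · cos²(39°) = 0.302 I₀.
After rotation:
Unpolarized light through the first polarizer → I₁ = ½ I₀, now polarized at 6°.
I₂ = I₁ cos²(20° − 6°) = 0.5 I₀ · cos²(14°) = 0.4707 I₀.
Ratio = 0.4707 / 0.302 = 1.559.

I_new/I_old ≈ 1.56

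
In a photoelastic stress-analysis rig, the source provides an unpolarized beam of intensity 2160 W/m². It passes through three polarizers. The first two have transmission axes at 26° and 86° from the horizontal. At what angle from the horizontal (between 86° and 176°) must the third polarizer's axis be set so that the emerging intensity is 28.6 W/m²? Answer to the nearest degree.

θ ≈ 157°

Unpolarized light through the first polarizer → I₁ = ½ I₀, now polarized at 26°.
I₂ = I₁ cos²(86° − 26°) = 0.5 I₀ · cos²(60°) = 0.125 I₀.
Target fraction: 28.6 / 2160 W/m² = 0.01324 of I₀.
Need I₃/I₀ = 0.01324, so cos²(θ − 86°) = 0.01324 / 0.125 = 0.1059.
θ − 86° = arccos(√0.1059) = 71.0°, giving θ ≈ 86 + 71.0 = 157.0°.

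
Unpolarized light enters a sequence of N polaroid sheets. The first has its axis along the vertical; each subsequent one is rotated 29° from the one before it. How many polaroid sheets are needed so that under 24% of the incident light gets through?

First polarizer halves the unpolarized light: factor 1/2.
Each further stage multiplies by cos²(29°) = 0.765.
After N polarizers: T = 0.5·0.765^(N−1). Require T < 0.24 ⇒ N−1 > ln(0.24/0.5)/ln(0.765) = 2.74, so N−1 ≥ 3 and N = 4.
Check: N=4 gives T = 0.2238 < 0.24; N=3 gives T = 0.2926.

N = 4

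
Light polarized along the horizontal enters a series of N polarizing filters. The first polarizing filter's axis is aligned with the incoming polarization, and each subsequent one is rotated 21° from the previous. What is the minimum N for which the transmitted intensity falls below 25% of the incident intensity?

First polarizer is aligned with the polarization: full transmission.
Each further stage multiplies by cos²(21°) = 0.8716.
After N polarizers: T = 0.8716^(N−1). Require T < 0.25 ⇒ N−1 > ln(0.25)/ln(0.8716) = 10.09, so N−1 ≥ 11 and N = 12.
Check: N=12 gives T = 0.2205 < 0.25; N=11 gives T = 0.253.

N = 12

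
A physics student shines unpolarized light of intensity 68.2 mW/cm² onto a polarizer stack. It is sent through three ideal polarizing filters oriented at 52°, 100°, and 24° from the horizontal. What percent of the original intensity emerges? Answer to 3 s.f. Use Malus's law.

≈ 1.31%

Unpolarized light through the first polarizer → I₁ = 68.2 mW/cm²/2 = 34.1 mW/cm², polarized at 52°.
I₂ = I₁ · cos²(48°) = 34.1 · 0.4477 = 15.27 mW/cm².
I₃ = I₂ · cos²(76°) = 15.27 · 0.05853 = 0.8936 mW/cm².
That is 1.31% of the incident intensity.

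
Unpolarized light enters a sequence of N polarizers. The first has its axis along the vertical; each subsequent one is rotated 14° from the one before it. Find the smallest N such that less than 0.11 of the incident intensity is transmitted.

N = 27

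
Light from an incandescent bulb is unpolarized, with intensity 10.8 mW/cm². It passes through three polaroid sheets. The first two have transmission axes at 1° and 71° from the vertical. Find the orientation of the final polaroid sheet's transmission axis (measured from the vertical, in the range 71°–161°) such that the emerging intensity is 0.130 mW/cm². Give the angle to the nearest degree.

θ ≈ 134°

Unpolarized light through the first polarizer → I₁ = ½ I₀, now polarized at 1°.
I₂ = I₁ cos²(71° − 1°) = 0.5 I₀ · cos²(70°) = 0.05849 I₀.
Target fraction: 0.130 / 10.8 mW/cm² = 0.01204 of I₀.
Need I₃/I₀ = 0.01204, so cos²(θ − 71°) = 0.01204 / 0.05849 = 0.2058.
θ − 71° = arccos(√0.2058) = 63.0°, giving θ ≈ 71 + 63.0 = 134.0°.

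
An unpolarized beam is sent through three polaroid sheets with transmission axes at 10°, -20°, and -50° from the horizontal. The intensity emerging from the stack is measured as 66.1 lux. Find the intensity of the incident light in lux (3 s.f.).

Unpolarized light through the first polarizer → I₁ = ½ I₀, now polarized at 10°.
I₂ = I₁ cos²(-20° − 10°) = 0.5 I₀ · cos²(30°) = 0.375 I₀.
I₃ = I₂ cos²(-50° + 20°) = 0.375 I₀ · cos²(30°) = 0.2813 I₀.
So 66.1 lux = 0.2813 I₀, giving I₀ = 66.1/0.2813 = 235 lux.

I₀ ≈ 235 lux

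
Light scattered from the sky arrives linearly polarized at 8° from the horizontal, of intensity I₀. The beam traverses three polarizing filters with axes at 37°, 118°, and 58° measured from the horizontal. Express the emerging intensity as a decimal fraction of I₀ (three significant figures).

≈ 0.00468 I₀

I₁ = I₀ cos²(37° − 8°) = I₀ cos²(29°) = 0.765 I₀.
I₂ = I₁ cos²(118° − 37°) = 0.765 I₀ · cos²(81°) = 0.01872 I₀.
I₃ = I₂ cos²(58° − 118°) = 0.01872 I₀ · cos²(60°) = 0.00468 I₀.
Transmitted fraction = 0.00468.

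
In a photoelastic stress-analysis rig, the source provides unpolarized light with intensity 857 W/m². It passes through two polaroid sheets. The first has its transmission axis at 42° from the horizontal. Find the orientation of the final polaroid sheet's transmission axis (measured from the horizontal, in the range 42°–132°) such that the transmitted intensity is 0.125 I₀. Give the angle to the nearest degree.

θ ≈ 102°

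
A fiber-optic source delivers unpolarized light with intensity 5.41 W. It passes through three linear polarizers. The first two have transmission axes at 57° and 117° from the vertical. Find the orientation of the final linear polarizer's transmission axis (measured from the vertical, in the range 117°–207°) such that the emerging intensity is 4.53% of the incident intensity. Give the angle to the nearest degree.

θ ≈ 170°

Unpolarized light through the first polarizer → I₁ = ½ I₀, now polarized at 57°.
I₂ = I₁ cos²(117° − 57°) = 0.5 I₀ · cos²(60°) = 0.125 I₀.
Need I₃/I₀ = 0.0453, so cos²(θ − 117°) = 0.0453 / 0.125 = 0.3624.
θ − 117° = arccos(√0.3624) = 53.0°, giving θ ≈ 117 + 53.0 = 170.0°.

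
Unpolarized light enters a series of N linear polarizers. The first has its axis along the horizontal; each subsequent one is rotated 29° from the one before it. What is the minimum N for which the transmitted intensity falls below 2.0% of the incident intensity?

N = 14

First polarizer halves the unpolarized light: factor 1/2.
Each further stage multiplies by cos²(29°) = 0.765.
After N polarizers: T = 0.5·0.765^(N−1). Require T < 0.020 ⇒ N−1 > ln(0.020/0.5)/ln(0.765) = 12.01, so N−1 ≥ 13 and N = 14.
Check: N=14 gives T = 0.01536 < 0.020; N=13 gives T = 0.02007.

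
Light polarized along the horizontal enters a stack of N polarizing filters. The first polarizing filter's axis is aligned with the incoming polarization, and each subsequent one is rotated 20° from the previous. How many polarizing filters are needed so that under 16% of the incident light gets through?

First polarizer is aligned with the polarization: full transmission.
Each further stage multiplies by cos²(20°) = 0.883.
After N polarizers: T = 0.883^(N−1). Require T < 0.16 ⇒ N−1 > ln(0.16)/ln(0.883) = 14.73, so N−1 ≥ 15 and N = 16.
Check: N=16 gives T = 0.1547 < 0.16; N=15 gives T = 0.1752.

N = 16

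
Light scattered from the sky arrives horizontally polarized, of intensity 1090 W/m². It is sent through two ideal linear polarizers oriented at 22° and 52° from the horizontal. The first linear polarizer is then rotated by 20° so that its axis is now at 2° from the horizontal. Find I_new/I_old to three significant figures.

Before rotation:
By Malus's law, I₁ = I₀ cos²(22° − 0°) = I₀ cos²(22°) = 0.8597 I₀.
I₂ = I₁ cos²(52° − 22°) = 0.8597 I₀ · cos²(30°) = 0.6448 I₀.
After rotation:
I₁ = I₀ cos²(2° − 0°) = I₀ cos²(2°) = 0.9988 I₀.
I₂ = I₁ cos²(52° − 2°) = 0.9988 I₀ · cos²(50°) = 0.4127 I₀.
Ratio = 0.4127 / 0.6448 = 0.64.

I_new/I_old ≈ 0.640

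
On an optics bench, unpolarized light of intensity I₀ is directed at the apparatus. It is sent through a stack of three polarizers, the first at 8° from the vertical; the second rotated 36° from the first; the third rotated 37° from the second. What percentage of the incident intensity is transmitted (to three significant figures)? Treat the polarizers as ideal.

Unpolarized light through the first polarizer → I₁ = ½ I₀, now polarized at 8°.
I₂ = I₁ cos²(36°) = 0.5 · 0.6545 I₀ = 0.3273 I₀.
I₃ = I₂ cos²(37°) = 0.3273 · 0.6378 I₀ = 0.2087 I₀.
That is 20.87% of the incident intensity.

≈ 20.9%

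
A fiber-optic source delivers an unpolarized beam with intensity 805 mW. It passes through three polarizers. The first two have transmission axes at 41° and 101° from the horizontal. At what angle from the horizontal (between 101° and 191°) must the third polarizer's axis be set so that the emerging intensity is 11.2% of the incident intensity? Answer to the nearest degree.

Unpolarized light through the first polarizer → I₁ = ½ I₀, now polarized at 41°.
I₂ = I₁ cos²(101° − 41°) = 0.5 I₀ · cos²(60°) = 0.125 I₀.
Need I₃/I₀ = 0.112, so cos²(θ − 101°) = 0.112 / 0.125 = 0.896.
θ − 101° = arccos(√0.896) = 18.8°, giving θ ≈ 101 + 18.8 = 119.8°.

θ ≈ 120°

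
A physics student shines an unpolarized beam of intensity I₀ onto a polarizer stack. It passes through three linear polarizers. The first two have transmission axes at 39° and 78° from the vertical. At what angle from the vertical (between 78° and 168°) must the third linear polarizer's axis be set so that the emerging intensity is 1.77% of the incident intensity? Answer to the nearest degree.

Unpolarized light through the first polarizer → I₁ = ½ I₀, now polarized at 39°.
I₂ = I₁ cos²(78° − 39°) = 0.5 I₀ · cos²(39°) = 0.302 I₀.
Need I₃/I₀ = 0.0177, so cos²(θ − 78°) = 0.0177 / 0.302 = 0.05861.
θ − 78° = arccos(√0.05861) = 76.0°, giving θ ≈ 78 + 76.0 = 154.0°.

θ ≈ 154°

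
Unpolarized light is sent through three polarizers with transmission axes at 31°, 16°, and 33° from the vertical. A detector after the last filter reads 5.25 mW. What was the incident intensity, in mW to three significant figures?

I₀ ≈ 12.3 mW

Unpolarized light through the first polarizer → I₁ = ½ I₀, now polarized at 31°.
I₂ = I₁ cos²(16° − 31°) = 0.5 I₀ · cos²(15°) = 0.4665 I₀.
I₃ = I₂ cos²(33° − 16°) = 0.4665 I₀ · cos²(17°) = 0.4266 I₀.
So 5.25 mW = 0.4266 I₀, giving I₀ = 5.25/0.4266 = 12.31 mW.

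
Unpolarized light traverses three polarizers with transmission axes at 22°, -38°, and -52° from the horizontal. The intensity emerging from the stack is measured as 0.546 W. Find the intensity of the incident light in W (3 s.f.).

Unpolarized light through the first polarizer → I₁ = ½ I₀, now polarized at 22°.
I₂ = I₁ cos²(-38° − 22°) = 0.5 I₀ · cos²(60°) = 0.125 I₀.
I₃ = I₂ cos²(-52° + 38°) = 0.125 I₀ · cos²(14°) = 0.1177 I₀.
So 0.546 W = 0.1177 I₀, giving I₀ = 0.546/0.1177 = 4.64 W.

I₀ ≈ 4.64 W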